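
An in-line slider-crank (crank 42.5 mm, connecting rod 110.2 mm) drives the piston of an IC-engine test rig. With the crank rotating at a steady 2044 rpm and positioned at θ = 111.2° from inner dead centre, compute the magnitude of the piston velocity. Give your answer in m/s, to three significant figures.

7.21

ω = 2π·2044/60 = 214 rad/s
For an in-line slider-crank, x = r cosθ + √(L² − r² sin²θ), so v = −rω sinθ·[1 + r cosθ/√(L² − r² sin²θ)].
With r = 0.0425 m, L = 0.1102 m, θ = 111.2°: √(L² − r² sin²θ) = 0.10283 m.
v = −0.0425·214·0.93232·[1 + 0.0425·-0.36162/0.10283] = -7.2137 m/s.
|v| = 7.2137 m/s.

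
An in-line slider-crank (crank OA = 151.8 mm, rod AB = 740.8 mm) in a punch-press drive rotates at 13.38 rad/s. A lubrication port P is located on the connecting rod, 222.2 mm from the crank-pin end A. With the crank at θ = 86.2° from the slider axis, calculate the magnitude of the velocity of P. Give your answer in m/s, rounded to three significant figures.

ω = 13.38 rad/s.  Crank-pin speed |V_A| = rω = 2.0311 m/s, perpendicular to OA.
Rod angle: sinφ = −(r/L) sinθ ⇒ φ = -11.798°; ω_rod = −rω cosθ/√(L²−r²sin²θ) = -0.18563 rad/s.
V_P = V_A + ω_rod × AP, with AP = 0.2222 m along the rod.
Components: V_Px = −rω sinθ − a·ω_rod·sinφ = -2.0351 m/s;  V_Py = rω cosθ + a·ω_rod·cosφ = +0.094233 m/s.
|V_P| = √(V_Px² + V_Py²) = 2.0372 m/s.

2.04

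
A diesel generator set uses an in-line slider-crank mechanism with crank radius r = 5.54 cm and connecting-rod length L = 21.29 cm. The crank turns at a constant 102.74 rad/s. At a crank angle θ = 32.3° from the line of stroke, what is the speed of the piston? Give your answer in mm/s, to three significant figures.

3720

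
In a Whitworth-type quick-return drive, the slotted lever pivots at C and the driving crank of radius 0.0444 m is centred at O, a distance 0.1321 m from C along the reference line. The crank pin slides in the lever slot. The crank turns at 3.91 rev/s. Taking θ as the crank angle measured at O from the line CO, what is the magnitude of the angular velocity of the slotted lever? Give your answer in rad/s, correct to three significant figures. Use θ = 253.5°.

0.467

ω = 24.57 rad/s (from 3.91 rev/s).
Crank pin A relative to C: A = (d + r cosθ, r sinθ); lever angle φ = atan2(r sinθ, d + r cosθ).
Differentiating tanφ: φ̇ = rω(d cosθ + r)/(d² + r² + 2dr cosθ).
d² + r² + 2dr cosθ = |CA|² = 0.0160901 m²;  d cosθ + r = +0.0068816 m.
|ω_lever| = |0.0444·24.57·+0.0068816| / 0.0160901 = 0.46652 rad/s.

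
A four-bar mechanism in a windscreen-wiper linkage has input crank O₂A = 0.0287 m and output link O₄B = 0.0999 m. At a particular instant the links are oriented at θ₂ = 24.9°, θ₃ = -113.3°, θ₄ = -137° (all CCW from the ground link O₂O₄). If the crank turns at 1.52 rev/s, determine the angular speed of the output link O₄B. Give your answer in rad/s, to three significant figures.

4.55

ω₂ = 9.55 rad/s (from 1.52 rev/s).
Differentiating the loop-closure r₂e^{iθ₂}+r₃e^{iθ₃}=r₁+r₄e^{iθ₄} gives r₂ω₂e^{iθ₂}+r₃ω₃e^{iθ₃}=r₄ω₄e^{iθ₄}.
Eliminating the other unknown: ω₄ = r₂ω₂ sin(θ₂−θ₃) / [r₄ sin(θ₄−θ₃)].
Numerator sine = +0.66653; denominator sine = -0.40195.
Result = 0.0287·9.55·(+0.66653) / (0.0999·(-0.40195)) = -4.5498 rad/s; magnitude 4.5498 rad/s.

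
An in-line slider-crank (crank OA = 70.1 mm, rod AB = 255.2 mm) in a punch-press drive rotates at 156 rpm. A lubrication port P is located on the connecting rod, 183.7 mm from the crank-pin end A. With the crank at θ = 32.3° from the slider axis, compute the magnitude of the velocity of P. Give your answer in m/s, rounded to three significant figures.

0.765

ω = 16.34 rad/s.  Crank-pin speed |V_A| = rω = 1.1452 m/s, perpendicular to OA.
Rod angle: sinφ = −(r/L) sinθ ⇒ φ = -8.440°; ω_rod = −rω cosθ/√(L²−r²sin²θ) = -3.8345 rad/s.
V_P = V_A + ω_rod × AP, with AP = 0.1837 m along the rod.
Components: V_Px = −rω sinθ − a·ω_rod·sinφ = -0.71532 m/s;  V_Py = rω cosθ + a·ω_rod·cosφ = +0.2712 m/s.
|V_P| = √(V_Px² + V_Py²) = 0.765 m/s.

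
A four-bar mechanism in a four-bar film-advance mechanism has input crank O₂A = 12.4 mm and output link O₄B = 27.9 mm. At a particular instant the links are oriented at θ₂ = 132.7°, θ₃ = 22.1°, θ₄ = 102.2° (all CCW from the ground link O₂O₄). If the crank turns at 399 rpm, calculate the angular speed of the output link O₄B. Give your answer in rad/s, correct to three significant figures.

17.6

ω₂ = 41.78 rad/s (from 399 rpm).
Differentiating the loop-closure r₂e^{iθ₂}+r₃e^{iθ₃}=r₁+r₄e^{iθ₄} gives r₂ω₂e^{iθ₂}+r₃ω₃e^{iθ₃}=r₄ω₄e^{iθ₄}.
Eliminating the other unknown: ω₄ = r₂ω₂ sin(θ₂−θ₃) / [r₄ sin(θ₄−θ₃)].
Numerator sine = +0.93606; denominator sine = +0.98511.
Result = 0.0124·41.78·(+0.93606) / (0.0279·(+0.98511)) = +17.646 rad/s; magnitude 17.646 rad/s.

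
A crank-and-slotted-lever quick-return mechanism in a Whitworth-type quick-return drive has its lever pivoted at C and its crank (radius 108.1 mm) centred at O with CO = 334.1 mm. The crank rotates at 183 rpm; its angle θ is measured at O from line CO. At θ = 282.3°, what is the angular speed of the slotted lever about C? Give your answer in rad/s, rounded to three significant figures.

2.68

ω = 19.16 rad/s (from 183 rpm).
Crank pin A relative to C: A = (d + r cosθ, r sinθ); lever angle φ = atan2(r sinθ, d + r cosθ).
Differentiating tanφ: φ̇ = rω(d cosθ + r)/(d² + r² + 2dr cosθ).
d² + r² + 2dr cosθ = |CA|² = 0.138696 m²;  d cosθ + r = +0.17927 m.
|ω_lever| = |0.1081·19.16·+0.17927| / 0.138696 = 2.6777 rad/s.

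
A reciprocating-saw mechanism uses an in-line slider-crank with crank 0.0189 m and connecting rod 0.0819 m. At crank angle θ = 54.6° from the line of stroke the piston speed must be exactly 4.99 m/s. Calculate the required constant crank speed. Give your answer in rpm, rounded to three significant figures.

2720

For an in-line slider-crank, |v_piston| = rω|sinθ|·[1 + r cosθ/√(L² − r² sin²θ)].
With r = 0.0189 m, L = 0.0819 m, θ = 54.6°: the bracketed kinematic factor |dx/dθ| = 0.017503 m.
ω = v/|dx/dθ| = 4.99/0.017503 = 285.1 rad/s.
N = 60ω/(2π) = 2722.5 rpm.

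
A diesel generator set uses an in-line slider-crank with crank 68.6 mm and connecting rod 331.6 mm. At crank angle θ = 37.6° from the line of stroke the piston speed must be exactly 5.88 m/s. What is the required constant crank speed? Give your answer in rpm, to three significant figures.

For an in-line slider-crank, |v_piston| = rω|sinθ|·[1 + r cosθ/√(L² − r² sin²θ)].
With r = 0.0686 m, L = 0.3316 m, θ = 37.6°: the bracketed kinematic factor |dx/dθ| = 0.048772 m.
ω = v/|dx/dθ| = 5.88/0.048772 = 120.56 rad/s.
N = 60ω/(2π) = 1151.3 rpm.

1150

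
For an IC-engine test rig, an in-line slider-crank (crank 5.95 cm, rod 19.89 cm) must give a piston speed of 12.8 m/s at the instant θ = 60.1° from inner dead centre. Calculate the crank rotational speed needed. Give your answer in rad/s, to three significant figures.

215

For an in-line slider-crank, |v_piston| = rω|sinθ|·[1 + r cosθ/√(L² − r² sin²θ)].
With r = 0.0595 m, L = 0.1989 m, θ = 60.1°: the bracketed kinematic factor |dx/dθ| = 0.059544 m.
ω = v/|dx/dθ| = 12.8/0.059544 = 214.97 rad/s.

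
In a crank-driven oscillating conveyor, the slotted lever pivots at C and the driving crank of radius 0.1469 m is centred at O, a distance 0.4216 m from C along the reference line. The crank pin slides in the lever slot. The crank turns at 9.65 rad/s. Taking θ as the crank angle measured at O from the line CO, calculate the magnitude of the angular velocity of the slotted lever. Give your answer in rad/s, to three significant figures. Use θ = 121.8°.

ω = 9.65 rad/s
Crank pin A relative to C: A = (d + r cosθ, r sinθ); lever angle φ = atan2(r sinθ, d + r cosθ).
Differentiating tanφ: φ̇ = rω(d cosθ + r)/(d² + r² + 2dr cosθ).
d² + r² + 2dr cosθ = |CA|² = 0.134054 m²;  d cosθ + r = -0.075265 m.
|ω_lever| = |0.1469·9.65·-0.075265| / 0.134054 = 0.7959 rad/s.

0.796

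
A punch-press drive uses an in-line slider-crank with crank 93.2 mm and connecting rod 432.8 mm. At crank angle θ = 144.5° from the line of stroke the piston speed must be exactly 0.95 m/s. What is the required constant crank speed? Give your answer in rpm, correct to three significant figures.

For an in-line slider-crank, |v_piston| = rω|sinθ|·[1 + r cosθ/√(L² − r² sin²θ)].
With r = 0.0932 m, L = 0.4328 m, θ = 144.5°: the bracketed kinematic factor |dx/dθ| = 0.044558 m.
ω = v/|dx/dθ| = 0.95/0.044558 = 21.32 rad/s.
N = 60ω/(2π) = 203.59 rpm.

204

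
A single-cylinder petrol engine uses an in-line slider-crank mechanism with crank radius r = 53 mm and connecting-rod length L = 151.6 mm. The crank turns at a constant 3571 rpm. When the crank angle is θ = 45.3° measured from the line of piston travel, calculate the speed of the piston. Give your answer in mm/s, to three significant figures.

ω = 2π·3571/60 = 374 rad/s
For an in-line slider-crank, x = r cosθ + √(L² − r² sin²θ), so v = −rω sinθ·[1 + r cosθ/√(L² − r² sin²θ)].
With r = 0.053 m, L = 0.1516 m, θ = 45.3°: √(L² − r² sin²θ) = 0.14684 m.
v = −0.053·374·0.71080·[1 + 0.053·0.70339/0.14684] = -17.664 m/s.
|v| = 17.664 m/s = 17664 mm/s.

17700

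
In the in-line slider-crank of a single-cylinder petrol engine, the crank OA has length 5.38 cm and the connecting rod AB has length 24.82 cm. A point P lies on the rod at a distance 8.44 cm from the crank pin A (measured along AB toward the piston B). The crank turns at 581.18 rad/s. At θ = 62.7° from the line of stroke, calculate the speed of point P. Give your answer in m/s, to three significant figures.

ω = 581.2 rad/s.  Crank-pin speed |V_A| = rω = 31.267 m/s, perpendicular to OA.
Rod angle: sinφ = −(r/L) sinθ ⇒ φ = -11.106°; ω_rod = −rω cosθ/√(L²−r²sin²θ) = -58.882 rad/s.
V_P = V_A + ω_rod × AP, with AP = 0.0844 m along the rod.
Components: V_Px = −rω sinθ − a·ω_rod·sinφ = -28.742 m/s;  V_Py = rω cosθ + a·ω_rod·cosφ = +9.4642 m/s.
|V_P| = √(V_Px² + V_Py²) = 30.26 m/s.

30.3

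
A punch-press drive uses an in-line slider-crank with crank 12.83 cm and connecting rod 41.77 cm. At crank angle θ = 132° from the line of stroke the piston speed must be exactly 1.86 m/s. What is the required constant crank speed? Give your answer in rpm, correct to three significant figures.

236

For an in-line slider-crank, |v_piston| = rω|sinθ|·[1 + r cosθ/√(L² − r² sin²θ)].
With r = 0.1283 m, L = 0.4177 m, θ = 132°: the bracketed kinematic factor |dx/dθ| = 0.075218 m.
ω = v/|dx/dθ| = 1.86/0.075218 = 24.728 rad/s.
N = 60ω/(2π) = 236.14 rpm.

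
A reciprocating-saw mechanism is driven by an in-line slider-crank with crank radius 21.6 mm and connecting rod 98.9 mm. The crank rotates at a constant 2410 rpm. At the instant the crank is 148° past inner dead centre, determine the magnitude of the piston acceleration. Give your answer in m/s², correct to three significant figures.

1030

ω = 2π·2410/60 = 252.4 rad/s
x(θ) = r cosθ + √(L² − r² sin²θ); with ω constant, a = ω²·d²x/dθ².
d²x/dθ² = −r cosθ − r²(cos2θ)/√u − r⁴ sin²2θ/(4u^{3/2}),  u = L² − r² sin²θ = 0.00965019 m².
Substituting r = 0.0216 m, L = 0.0989 m, θ = 148°: d²x/dθ² = +0.016189 m.
a = ω²·d²x/dθ² = (252.4)²·(+0.016189) = +1031.2 m/s²;  |a| = 1031.2 m/s².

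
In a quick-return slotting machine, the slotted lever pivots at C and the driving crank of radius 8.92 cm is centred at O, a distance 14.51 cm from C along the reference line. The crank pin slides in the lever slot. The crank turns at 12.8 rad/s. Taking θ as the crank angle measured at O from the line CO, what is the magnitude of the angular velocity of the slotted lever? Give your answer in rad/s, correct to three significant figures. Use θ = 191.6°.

16.5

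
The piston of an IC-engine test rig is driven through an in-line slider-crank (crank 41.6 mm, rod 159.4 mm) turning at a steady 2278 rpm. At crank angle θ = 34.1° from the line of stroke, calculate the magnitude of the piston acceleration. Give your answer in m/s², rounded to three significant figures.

2200

ω = 2π·2278/60 = 238.6 rad/s
x(θ) = r cosθ + √(L² − r² sin²θ); with ω constant, a = ω²·d²x/dθ².
d²x/dθ² = −r cosθ − r²(cos2θ)/√u − r⁴ sin²2θ/(4u^{3/2}),  u = L² − r² sin²θ = 0.0248644 m².
Substituting r = 0.0416 m, L = 0.1594 m, θ = 34.1°: d²x/dθ² = -0.038688 m.
a = ω²·d²x/dθ² = (238.6)²·(-0.038688) = -2201.6 m/s²;  |a| = 2201.6 m/s².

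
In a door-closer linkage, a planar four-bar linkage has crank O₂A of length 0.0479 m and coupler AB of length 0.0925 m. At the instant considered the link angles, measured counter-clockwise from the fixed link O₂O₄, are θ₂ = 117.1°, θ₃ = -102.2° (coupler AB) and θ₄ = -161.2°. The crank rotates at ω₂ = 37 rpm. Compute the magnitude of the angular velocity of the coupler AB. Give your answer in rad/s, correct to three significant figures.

ω₂ = 3.875 rad/s (from 37 rpm).
Differentiating the loop-closure r₂e^{iθ₂}+r₃e^{iθ₃}=r₁+r₄e^{iθ₄} gives r₂ω₂e^{iθ₂}+r₃ω₃e^{iθ₃}=r₄ω₄e^{iθ₄}.
Eliminating the other unknown: ω₃ = r₂ω₂ sin(θ₄−θ₂) / [r₃ sin(θ₃−θ₄)].
Numerator sine = +0.98953; denominator sine = +0.85717.
Result = 0.0479·3.875·(+0.98953) / (0.0925·(+0.85717)) = +2.3163 rad/s; magnitude 2.3163 rad/s.

2.32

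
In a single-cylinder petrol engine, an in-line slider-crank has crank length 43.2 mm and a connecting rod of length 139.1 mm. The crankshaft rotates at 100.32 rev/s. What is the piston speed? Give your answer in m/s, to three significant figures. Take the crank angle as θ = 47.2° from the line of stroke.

ω = 2π·100 = 630.3 rad/s
For an in-line slider-crank, x = r cosθ + √(L² − r² sin²θ), so v = −rω sinθ·[1 + r cosθ/√(L² − r² sin²θ)].
With r = 0.0432 m, L = 0.1391 m, θ = 47.2°: √(L² − r² sin²θ) = 0.13544 m.
v = −0.0432·630.3·0.73373·[1 + 0.0432·0.67944/0.13544] = -24.309 m/s.
|v| = 24.309 m/s.

24.3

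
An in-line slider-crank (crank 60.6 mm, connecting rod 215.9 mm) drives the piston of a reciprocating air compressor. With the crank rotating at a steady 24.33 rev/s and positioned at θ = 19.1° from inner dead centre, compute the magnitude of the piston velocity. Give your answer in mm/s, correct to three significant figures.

ω = 2π·24.3 = 152.9 rad/s
For an in-line slider-crank, x = r cosθ + √(L² − r² sin²θ), so v = −rω sinθ·[1 + r cosθ/√(L² − r² sin²θ)].
With r = 0.0606 m, L = 0.2159 m, θ = 19.1°: √(L² − r² sin²θ) = 0.21499 m.
v = −0.0606·152.9·0.32722·[1 + 0.0606·0.94495/0.21499] = -3.8387 m/s.
|v| = 3.8387 m/s = 3838.7 mm/s.

3840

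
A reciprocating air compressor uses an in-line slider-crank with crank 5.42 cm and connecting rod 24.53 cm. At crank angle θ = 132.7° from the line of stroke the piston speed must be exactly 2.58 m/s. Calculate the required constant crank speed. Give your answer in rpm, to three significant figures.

729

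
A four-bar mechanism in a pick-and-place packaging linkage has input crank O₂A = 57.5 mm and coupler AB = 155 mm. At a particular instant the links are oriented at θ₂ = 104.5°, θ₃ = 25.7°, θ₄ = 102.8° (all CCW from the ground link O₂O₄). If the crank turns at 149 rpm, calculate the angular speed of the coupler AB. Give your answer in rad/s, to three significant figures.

0.176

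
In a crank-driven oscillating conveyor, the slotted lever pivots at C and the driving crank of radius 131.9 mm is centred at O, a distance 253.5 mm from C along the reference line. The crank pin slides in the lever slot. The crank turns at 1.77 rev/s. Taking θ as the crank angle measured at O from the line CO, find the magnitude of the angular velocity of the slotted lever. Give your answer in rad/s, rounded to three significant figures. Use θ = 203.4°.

ω = 11.12 rad/s (from 1.77 rev/s).
Crank pin A relative to C: A = (d + r cosθ, r sinθ); lever angle φ = atan2(r sinθ, d + r cosθ).
Differentiating tanφ: φ̇ = rω(d cosθ + r)/(d² + r² + 2dr cosθ).
d² + r² + 2dr cosθ = |CA|² = 0.0202866 m²;  d cosθ + r = -0.10075 m.
|ω_lever| = |0.1319·11.12·-0.10075| / 0.0202866 = 7.2851 rad/s.

7.29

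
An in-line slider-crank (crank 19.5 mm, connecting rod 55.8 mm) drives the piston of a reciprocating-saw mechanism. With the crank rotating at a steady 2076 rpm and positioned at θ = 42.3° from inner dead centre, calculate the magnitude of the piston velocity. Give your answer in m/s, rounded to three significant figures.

3.61

ω = 2π·2076/60 = 217.4 rad/s
For an in-line slider-crank, x = r cosθ + √(L² − r² sin²θ), so v = −rω sinθ·[1 + r cosθ/√(L² − r² sin²θ)].
With r = 0.0195 m, L = 0.0558 m, θ = 42.3°: √(L² − r² sin²θ) = 0.054235 m.
v = −0.0195·217.4·0.67301·[1 + 0.0195·0.73963/0.054235] = -3.6118 m/s.
|v| = 3.6118 m/s.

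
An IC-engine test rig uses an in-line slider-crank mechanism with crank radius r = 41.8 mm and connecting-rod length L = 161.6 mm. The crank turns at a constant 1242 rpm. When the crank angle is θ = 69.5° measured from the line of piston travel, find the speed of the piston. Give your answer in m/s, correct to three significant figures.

5.57

ω = 2π·1242/60 = 130.1 rad/s
For an in-line slider-crank, x = r cosθ + √(L² − r² sin²θ), so v = −rω sinθ·[1 + r cosθ/√(L² − r² sin²θ)].
With r = 0.0418 m, L = 0.1616 m, θ = 69.5°: √(L² − r² sin²θ) = 0.15679 m.
v = −0.0418·130.1·0.93667·[1 + 0.0418·0.35021/0.15679] = -5.5678 m/s.
|v| = 5.5678 m/s.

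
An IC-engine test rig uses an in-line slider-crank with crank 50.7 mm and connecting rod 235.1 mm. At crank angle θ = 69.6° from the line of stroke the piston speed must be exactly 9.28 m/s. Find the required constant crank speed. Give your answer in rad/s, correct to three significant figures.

181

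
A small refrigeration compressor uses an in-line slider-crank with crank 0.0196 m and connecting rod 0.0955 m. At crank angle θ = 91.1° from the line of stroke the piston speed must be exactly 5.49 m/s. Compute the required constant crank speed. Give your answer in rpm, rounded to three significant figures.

2690

For an in-line slider-crank, |v_piston| = rω|sinθ|·[1 + r cosθ/√(L² − r² sin²θ)].
With r = 0.0196 m, L = 0.0955 m, θ = 91.1°: the bracketed kinematic factor |dx/dθ| = 0.019517 m.
ω = v/|dx/dθ| = 5.49/0.019517 = 281.29 rad/s.
N = 60ω/(2π) = 2686.1 rpm.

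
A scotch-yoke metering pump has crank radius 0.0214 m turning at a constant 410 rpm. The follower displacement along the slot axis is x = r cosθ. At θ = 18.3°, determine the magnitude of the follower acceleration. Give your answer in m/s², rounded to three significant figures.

37.5

ω = 42.94 rad/s (from 410 rpm).
x = r cosθ ⇒ ẍ = −rω² cosθ (ω constant).
|a| = rω²|cosθ| = 0.0214·(42.94)²·|cos 18.3°| = 37.454 m/s².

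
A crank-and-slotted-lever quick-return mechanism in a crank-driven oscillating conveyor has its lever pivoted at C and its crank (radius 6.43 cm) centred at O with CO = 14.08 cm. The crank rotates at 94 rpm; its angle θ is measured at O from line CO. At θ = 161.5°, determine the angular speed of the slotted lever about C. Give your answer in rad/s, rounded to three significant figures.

ω = 9.844 rad/s (from 94 rpm).
Crank pin A relative to C: A = (d + r cosθ, r sinθ); lever angle φ = atan2(r sinθ, d + r cosθ).
Differentiating tanφ: φ̇ = rω(d cosθ + r)/(d² + r² + 2dr cosθ).
d² + r² + 2dr cosθ = |CA|² = 0.00678795 m²;  d cosθ + r = -0.069224 m.
|ω_lever| = |0.0643·9.844·-0.069224| / 0.00678795 = 6.4548 rad/s.

6.45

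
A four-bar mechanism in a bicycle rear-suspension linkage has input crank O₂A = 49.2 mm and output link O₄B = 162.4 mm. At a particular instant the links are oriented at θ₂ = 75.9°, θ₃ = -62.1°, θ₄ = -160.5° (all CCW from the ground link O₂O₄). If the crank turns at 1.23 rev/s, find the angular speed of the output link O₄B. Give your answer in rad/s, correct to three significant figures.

1.58

ω₂ = 7.728 rad/s (from 1.23 rev/s).
Differentiating the loop-closure r₂e^{iθ₂}+r₃e^{iθ₃}=r₁+r₄e^{iθ₄} gives r₂ω₂e^{iθ₂}+r₃ω₃e^{iθ₃}=r₄ω₄e^{iθ₄}.
Eliminating the other unknown: ω₄ = r₂ω₂ sin(θ₂−θ₃) / [r₄ sin(θ₄−θ₃)].
Numerator sine = +0.66913; denominator sine = -0.98927.
Result = 0.0492·7.728·(+0.66913) / (0.1624·(-0.98927)) = -1.5836 rad/s; magnitude 1.5836 rad/s.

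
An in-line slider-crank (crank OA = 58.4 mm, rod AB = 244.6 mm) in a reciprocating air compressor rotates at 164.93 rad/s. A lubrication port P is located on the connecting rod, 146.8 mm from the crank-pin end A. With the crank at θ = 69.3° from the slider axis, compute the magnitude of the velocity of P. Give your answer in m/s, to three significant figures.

9.58

ω = 164.9 rad/s.  Crank-pin speed |V_A| = rω = 9.6319 m/s, perpendicular to OA.
Rod angle: sinφ = −(r/L) sinθ ⇒ φ = -12.906°; ω_rod = −rω cosθ/√(L²−r²sin²θ) = -14.28 rad/s.
V_P = V_A + ω_rod × AP, with AP = 0.1468 m along the rod.
Components: V_Px = −rω sinθ − a·ω_rod·sinφ = -9.4783 m/s;  V_Py = rω cosθ + a·ω_rod·cosφ = +1.3613 m/s.
|V_P| = √(V_Px² + V_Py²) = 9.5756 m/s.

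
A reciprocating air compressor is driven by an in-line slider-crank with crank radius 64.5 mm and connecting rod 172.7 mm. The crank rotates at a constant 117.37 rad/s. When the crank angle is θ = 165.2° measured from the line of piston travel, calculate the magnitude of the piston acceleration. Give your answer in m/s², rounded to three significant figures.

566

ω = 117.4 rad/s
x(θ) = r cosθ + √(L² − r² sin²θ); with ω constant, a = ω²·d²x/dθ².
d²x/dθ² = −r cosθ − r²(cos2θ)/√u − r⁴ sin²2θ/(4u^{3/2}),  u = L² − r² sin²θ = 0.0295538 m².
Substituting r = 0.0645 m, L = 0.1727 m, θ = 165.2°: d²x/dθ² = +0.041111 m.
a = ω²·d²x/dθ² = (117.4)²·(+0.041111) = +566.33 m/s²;  |a| = 566.33 m/s².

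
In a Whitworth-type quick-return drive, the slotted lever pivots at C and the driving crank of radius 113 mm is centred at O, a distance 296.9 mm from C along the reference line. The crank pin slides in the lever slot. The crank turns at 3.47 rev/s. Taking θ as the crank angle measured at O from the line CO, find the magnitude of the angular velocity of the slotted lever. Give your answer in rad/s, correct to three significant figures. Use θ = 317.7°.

5.44

ω = 21.8 rad/s (from 3.47 rev/s).
Crank pin A relative to C: A = (d + r cosθ, r sinθ); lever angle φ = atan2(r sinθ, d + r cosθ).
Differentiating tanφ: φ̇ = rω(d cosθ + r)/(d² + r² + 2dr cosθ).
d² + r² + 2dr cosθ = |CA|² = 0.150547 m²;  d cosθ + r = +0.3326 m.
|ω_lever| = |0.113·21.8·+0.3326| / 0.150547 = 5.4429 rad/s.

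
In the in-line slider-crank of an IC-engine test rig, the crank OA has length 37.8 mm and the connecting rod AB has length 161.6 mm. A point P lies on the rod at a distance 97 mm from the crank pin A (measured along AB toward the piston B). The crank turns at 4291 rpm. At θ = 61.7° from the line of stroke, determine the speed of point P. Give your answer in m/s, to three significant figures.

16.3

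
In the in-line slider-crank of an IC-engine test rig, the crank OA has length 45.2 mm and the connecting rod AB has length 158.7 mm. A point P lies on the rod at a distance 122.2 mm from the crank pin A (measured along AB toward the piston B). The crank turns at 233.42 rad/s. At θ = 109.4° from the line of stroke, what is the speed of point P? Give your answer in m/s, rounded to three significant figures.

9.23

ω = 233.4 rad/s.  Crank-pin speed |V_A| = rω = 10.551 m/s, perpendicular to OA.
Rod angle: sinφ = −(r/L) sinθ ⇒ φ = -15.584°; ω_rod = −rω cosθ/√(L²−r²sin²θ) = +22.925 rad/s.
V_P = V_A + ω_rod × AP, with AP = 0.1222 m along the rod.
Components: V_Px = −rω sinθ − a·ω_rod·sinφ = -9.199 m/s;  V_Py = rω cosθ + a·ω_rod·cosφ = -0.80601 m/s.
|V_P| = √(V_Px² + V_Py²) = 9.2342 m/s.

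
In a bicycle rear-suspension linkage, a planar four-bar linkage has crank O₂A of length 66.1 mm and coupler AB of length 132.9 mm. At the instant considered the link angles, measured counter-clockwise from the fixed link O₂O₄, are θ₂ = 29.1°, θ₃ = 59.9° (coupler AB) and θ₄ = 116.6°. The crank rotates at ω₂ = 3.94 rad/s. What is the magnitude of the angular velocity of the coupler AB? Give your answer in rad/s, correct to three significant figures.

2.34

ω₂ = 3.94 rad/s
Differentiating the loop-closure r₂e^{iθ₂}+r₃e^{iθ₃}=r₁+r₄e^{iθ₄} gives r₂ω₂e^{iθ₂}+r₃ω₃e^{iθ₃}=r₄ω₄e^{iθ₄}.
Eliminating the other unknown: ω₃ = r₂ω₂ sin(θ₄−θ₂) / [r₃ sin(θ₃−θ₄)].
Numerator sine = +0.99905; denominator sine = -0.83581.
Result = 0.0661·3.94·(+0.99905) / (0.1329·(-0.83581)) = -2.3424 rad/s; magnitude 2.3424 rad/s.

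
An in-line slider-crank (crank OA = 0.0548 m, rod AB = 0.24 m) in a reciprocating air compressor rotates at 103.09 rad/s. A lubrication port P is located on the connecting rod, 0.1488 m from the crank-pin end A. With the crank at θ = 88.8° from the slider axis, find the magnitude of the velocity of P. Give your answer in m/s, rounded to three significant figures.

5.67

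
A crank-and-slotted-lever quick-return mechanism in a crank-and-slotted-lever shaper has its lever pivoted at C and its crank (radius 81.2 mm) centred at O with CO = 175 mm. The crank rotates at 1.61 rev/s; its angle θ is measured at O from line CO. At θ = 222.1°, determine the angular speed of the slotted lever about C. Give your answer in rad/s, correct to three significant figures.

2.48

ω = 10.12 rad/s (from 1.61 rev/s).
Crank pin A relative to C: A = (d + r cosθ, r sinθ); lever angle φ = atan2(r sinθ, d + r cosθ).
Differentiating tanφ: φ̇ = rω(d cosθ + r)/(d² + r² + 2dr cosθ).
d² + r² + 2dr cosθ = |CA|² = 0.0161315 m²;  d cosθ + r = -0.048646 m.
|ω_lever| = |0.0812·10.12·-0.048646| / 0.0161315 = 2.477 rad/s.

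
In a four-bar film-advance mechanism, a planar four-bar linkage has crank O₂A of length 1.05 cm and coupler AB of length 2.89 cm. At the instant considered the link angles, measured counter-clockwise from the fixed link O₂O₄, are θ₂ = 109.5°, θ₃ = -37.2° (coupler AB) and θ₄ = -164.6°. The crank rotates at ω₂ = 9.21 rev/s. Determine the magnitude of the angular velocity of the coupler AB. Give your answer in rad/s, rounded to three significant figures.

ω₂ = 57.87 rad/s (from 9.21 rev/s).
Differentiating the loop-closure r₂e^{iθ₂}+r₃e^{iθ₃}=r₁+r₄e^{iθ₄} gives r₂ω₂e^{iθ₂}+r₃ω₃e^{iθ₃}=r₄ω₄e^{iθ₄}.
Eliminating the other unknown: ω₃ = r₂ω₂ sin(θ₄−θ₂) / [r₃ sin(θ₃−θ₄)].
Numerator sine = +0.99744; denominator sine = +0.79441.
Result = 0.0105·57.87·(+0.99744) / (0.0289·(+0.79441)) = +26.398 rad/s; magnitude 26.398 rad/s.

26.4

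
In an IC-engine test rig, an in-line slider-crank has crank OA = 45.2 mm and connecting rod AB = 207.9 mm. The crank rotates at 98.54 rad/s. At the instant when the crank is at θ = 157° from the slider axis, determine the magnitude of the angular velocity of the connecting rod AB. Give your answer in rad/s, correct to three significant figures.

ω = 98.54 rad/s
The rod makes angle φ with the slider axis where L sinφ = r sinθ; differentiating, L cosφ·φ̇ = r ω cosθ.
L cosφ = √(L² − r² sin²θ) = 0.20715 m.
|ω_rod| = r ω |cosθ| / √(L² − r² sin²θ) = 0.0452·98.54·0.92050/0.20715 = 19.792 rad/s.

19.8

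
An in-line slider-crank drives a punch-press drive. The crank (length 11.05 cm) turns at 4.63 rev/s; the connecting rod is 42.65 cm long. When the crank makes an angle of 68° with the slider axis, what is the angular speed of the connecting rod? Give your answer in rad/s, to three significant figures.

ω = 29.09 rad/s (converted from 4.63 rev/s).
The rod makes angle φ with the slider axis where L sinφ = r sinθ; differentiating, L cosφ·φ̇ = r ω cosθ.
L cosφ = √(L² − r² sin²θ) = 0.41401 m.
|ω_rod| = r ω |cosθ| / √(L² − r² sin²θ) = 0.1105·29.09·0.37461/0.41401 = 2.9086 rad/s.

2.91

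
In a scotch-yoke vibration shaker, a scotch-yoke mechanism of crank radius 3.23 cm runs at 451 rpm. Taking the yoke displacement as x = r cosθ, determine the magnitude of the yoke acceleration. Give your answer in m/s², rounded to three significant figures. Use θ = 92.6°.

3.27

ω = 47.23 rad/s (from 451 rpm).
x = r cosθ ⇒ ẍ = −rω² cosθ (ω constant).
|a| = rω²|cosθ| = 0.0323·(47.23)²·|cos 92.6°| = 3.2682 m/s².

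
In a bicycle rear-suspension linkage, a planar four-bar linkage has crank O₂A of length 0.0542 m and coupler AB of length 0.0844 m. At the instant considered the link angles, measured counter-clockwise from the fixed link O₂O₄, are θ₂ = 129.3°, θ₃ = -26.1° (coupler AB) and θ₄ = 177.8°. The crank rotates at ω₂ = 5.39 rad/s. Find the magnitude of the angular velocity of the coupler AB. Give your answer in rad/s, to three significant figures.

ω₂ = 5.39 rad/s
Differentiating the loop-closure r₂e^{iθ₂}+r₃e^{iθ₃}=r₁+r₄e^{iθ₄} gives r₂ω₂e^{iθ₂}+r₃ω₃e^{iθ₃}=r₄ω₄e^{iθ₄}.
Eliminating the other unknown: ω₃ = r₂ω₂ sin(θ₄−θ₂) / [r₃ sin(θ₃−θ₄)].
Numerator sine = +0.74896; denominator sine = +0.40514.
Result = 0.0542·5.39·(+0.74896) / (0.0844·(+0.40514)) = +6.3987 rad/s; magnitude 6.3987 rad/s.

6.40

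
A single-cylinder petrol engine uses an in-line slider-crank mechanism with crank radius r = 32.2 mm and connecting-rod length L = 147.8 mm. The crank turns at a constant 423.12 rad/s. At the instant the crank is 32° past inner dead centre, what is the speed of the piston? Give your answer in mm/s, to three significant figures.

ω = 423.1 rad/s
For an in-line slider-crank, x = r cosθ + √(L² − r² sin²θ), so v = −rω sinθ·[1 + r cosθ/√(L² − r² sin²θ)].
With r = 0.0322 m, L = 0.1478 m, θ = 32°: √(L² − r² sin²θ) = 0.14681 m.
v = −0.0322·423.1·0.52992·[1 + 0.0322·0.84805/0.14681] = -8.5628 m/s.
|v| = 8.5628 m/s = 8562.8 mm/s.

8560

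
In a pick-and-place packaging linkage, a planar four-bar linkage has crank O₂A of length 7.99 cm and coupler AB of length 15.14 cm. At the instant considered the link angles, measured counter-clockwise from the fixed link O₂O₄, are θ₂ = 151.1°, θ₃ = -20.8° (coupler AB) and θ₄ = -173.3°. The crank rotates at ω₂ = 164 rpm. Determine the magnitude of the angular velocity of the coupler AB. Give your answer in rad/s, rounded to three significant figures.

ω₂ = 17.17 rad/s (from 164 rpm).
Differentiating the loop-closure r₂e^{iθ₂}+r₃e^{iθ₃}=r₁+r₄e^{iθ₄} gives r₂ω₂e^{iθ₂}+r₃ω₃e^{iθ₃}=r₄ω₄e^{iθ₄}.
Eliminating the other unknown: ω₃ = r₂ω₂ sin(θ₄−θ₂) / [r₃ sin(θ₃−θ₄)].
Numerator sine = +0.58212; denominator sine = +0.46175.
Result = 0.0799·17.17·(+0.58212) / (0.1514·(+0.46175)) = +11.426 rad/s; magnitude 11.426 rad/s.

11.4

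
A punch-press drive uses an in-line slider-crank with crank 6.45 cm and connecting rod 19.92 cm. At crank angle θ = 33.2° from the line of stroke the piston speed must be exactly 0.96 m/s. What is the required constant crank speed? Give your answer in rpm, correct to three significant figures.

For an in-line slider-crank, |v_piston| = rω|sinθ|·[1 + r cosθ/√(L² − r² sin²θ)].
With r = 0.0645 m, L = 0.1992 m, θ = 33.2°: the bracketed kinematic factor |dx/dθ| = 0.045041 m.
ω = v/|dx/dθ| = 0.96/0.045041 = 21.314 rad/s.
N = 60ω/(2π) = 203.53 rpm.

204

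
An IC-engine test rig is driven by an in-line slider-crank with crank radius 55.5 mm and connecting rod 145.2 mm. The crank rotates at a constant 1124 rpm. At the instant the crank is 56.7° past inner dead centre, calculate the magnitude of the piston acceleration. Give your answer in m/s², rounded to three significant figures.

310

ω = 2π·1124/60 = 117.7 rad/s
x(θ) = r cosθ + √(L² − r² sin²θ); with ω constant, a = ω²·d²x/dθ².
d²x/dθ² = −r cosθ − r²(cos2θ)/√u − r⁴ sin²2θ/(4u^{3/2}),  u = L² − r² sin²θ = 0.0189313 m².
Substituting r = 0.0555 m, L = 0.1452 m, θ = 56.7°: d²x/dθ² = -0.022347 m.
a = ω²·d²x/dθ² = (117.7)²·(-0.022347) = -309.6 m/s²;  |a| = 309.6 m/s².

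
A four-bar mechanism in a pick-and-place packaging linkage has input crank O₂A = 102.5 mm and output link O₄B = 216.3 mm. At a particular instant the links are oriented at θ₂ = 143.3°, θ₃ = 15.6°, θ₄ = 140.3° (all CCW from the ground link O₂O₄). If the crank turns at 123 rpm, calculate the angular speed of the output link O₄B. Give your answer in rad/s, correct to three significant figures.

ω₂ = 12.88 rad/s (from 123 rpm).
Differentiating the loop-closure r₂e^{iθ₂}+r₃e^{iθ₃}=r₁+r₄e^{iθ₄} gives r₂ω₂e^{iθ₂}+r₃ω₃e^{iθ₃}=r₄ω₄e^{iθ₄}.
Eliminating the other unknown: ω₄ = r₂ω₂ sin(θ₂−θ₃) / [r₄ sin(θ₄−θ₃)].
Numerator sine = +0.79122; denominator sine = +0.82214.
Result = 0.1025·12.88·(+0.79122) / (0.2163·(+0.82214)) = +5.8742 rad/s; magnitude 5.8742 rad/s.

5.87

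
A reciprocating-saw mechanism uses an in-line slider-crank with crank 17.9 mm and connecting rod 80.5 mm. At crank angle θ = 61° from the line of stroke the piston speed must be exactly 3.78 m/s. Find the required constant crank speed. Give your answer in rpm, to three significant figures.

For an in-line slider-crank, |v_piston| = rω|sinθ|·[1 + r cosθ/√(L² − r² sin²θ)].
With r = 0.0179 m, L = 0.0805 m, θ = 61°: the bracketed kinematic factor |dx/dθ| = 0.017376 m.
ω = v/|dx/dθ| = 3.78/0.017376 = 217.54 rad/s.
N = 60ω/(2π) = 2077.3 rpm.

2080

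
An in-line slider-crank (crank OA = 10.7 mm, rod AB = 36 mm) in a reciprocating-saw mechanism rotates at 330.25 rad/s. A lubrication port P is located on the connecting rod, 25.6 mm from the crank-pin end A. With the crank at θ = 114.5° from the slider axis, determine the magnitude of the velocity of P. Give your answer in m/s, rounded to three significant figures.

2.95

ω = 330.2 rad/s.  Crank-pin speed |V_A| = rω = 3.5337 m/s, perpendicular to OA.
Rod angle: sinφ = −(r/L) sinθ ⇒ φ = -15.692°; ω_rod = −rω cosθ/√(L²−r²sin²θ) = +42.281 rad/s.
V_P = V_A + ω_rod × AP, with AP = 0.0256 m along the rod.
Components: V_Px = −rω sinθ − a·ω_rod·sinφ = -2.9228 m/s;  V_Py = rω cosθ + a·ω_rod·cosφ = -0.42334 m/s.
|V_P| = √(V_Px² + V_Py²) = 2.9533 m/s.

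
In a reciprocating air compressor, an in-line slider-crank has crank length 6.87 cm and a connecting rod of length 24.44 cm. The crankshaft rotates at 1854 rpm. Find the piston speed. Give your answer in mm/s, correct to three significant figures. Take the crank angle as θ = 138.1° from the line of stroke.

ω = 2π·1854/60 = 194.2 rad/s
For an in-line slider-crank, x = r cosθ + √(L² − r² sin²θ), so v = −rω sinθ·[1 + r cosθ/√(L² − r² sin²θ)].
With r = 0.0687 m, L = 0.2444 m, θ = 138.1°: √(L² − r² sin²θ) = 0.24005 m.
v = −0.0687·194.2·0.66783·[1 + 0.0687·-0.74431/0.24005] = -7.0102 m/s.
|v| = 7.0102 m/s = 7010.2 mm/s.

7010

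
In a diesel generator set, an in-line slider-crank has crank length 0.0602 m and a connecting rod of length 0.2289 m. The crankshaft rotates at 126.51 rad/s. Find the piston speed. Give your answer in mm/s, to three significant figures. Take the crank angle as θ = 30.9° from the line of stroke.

4800

ω = 126.5 rad/s
For an in-line slider-crank, x = r cosθ + √(L² − r² sin²θ), so v = −rω sinθ·[1 + r cosθ/√(L² − r² sin²θ)].
With r = 0.0602 m, L = 0.2289 m, θ = 30.9°: √(L² − r² sin²θ) = 0.2268 m.
v = −0.0602·126.5·0.51354·[1 + 0.0602·0.85806/0.2268] = -4.8018 m/s.
|v| = 4.8018 m/s = 4801.8 mm/s.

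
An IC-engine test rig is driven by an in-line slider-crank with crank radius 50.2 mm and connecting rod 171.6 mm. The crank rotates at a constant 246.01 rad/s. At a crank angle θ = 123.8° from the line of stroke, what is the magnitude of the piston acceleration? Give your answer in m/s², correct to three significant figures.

2020

ω = 246 rad/s
x(θ) = r cosθ + √(L² − r² sin²θ); with ω constant, a = ω²·d²x/dθ².
d²x/dθ² = −r cosθ − r²(cos2θ)/√u − r⁴ sin²2θ/(4u^{3/2}),  u = L² − r² sin²θ = 0.0277064 m².
Substituting r = 0.0502 m, L = 0.1716 m, θ = 123.8°: d²x/dθ² = +0.033401 m.
a = ω²·d²x/dθ² = (246)²·(+0.033401) = +2021.5 m/s²;  |a| = 2021.5 m/s².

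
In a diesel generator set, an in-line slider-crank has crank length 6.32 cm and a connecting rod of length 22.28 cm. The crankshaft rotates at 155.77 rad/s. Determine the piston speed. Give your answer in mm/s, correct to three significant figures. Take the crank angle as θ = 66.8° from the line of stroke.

10100

ω = 155.8 rad/s
For an in-line slider-crank, x = r cosθ + √(L² − r² sin²θ), so v = −rω sinθ·[1 + r cosθ/√(L² − r² sin²θ)].
With r = 0.0632 m, L = 0.2228 m, θ = 66.8°: √(L² − r² sin²θ) = 0.21509 m.
v = −0.0632·155.8·0.91914·[1 + 0.0632·0.39394/0.21509] = -10.096 m/s.
|v| = 10.096 m/s = 10096 mm/s.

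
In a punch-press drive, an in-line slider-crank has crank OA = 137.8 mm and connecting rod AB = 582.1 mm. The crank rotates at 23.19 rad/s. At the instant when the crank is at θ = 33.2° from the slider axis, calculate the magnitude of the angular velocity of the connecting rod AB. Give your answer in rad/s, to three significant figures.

ω = 23.19 rad/s
The rod makes angle φ with the slider axis where L sinφ = r sinθ; differentiating, L cosφ·φ̇ = r ω cosθ.
L cosφ = √(L² − r² sin²θ) = 0.57719 m.
|ω_rod| = r ω |cosθ| / √(L² − r² sin²θ) = 0.1378·23.19·0.83676/0.57719 = 4.6327 rad/s.

4.63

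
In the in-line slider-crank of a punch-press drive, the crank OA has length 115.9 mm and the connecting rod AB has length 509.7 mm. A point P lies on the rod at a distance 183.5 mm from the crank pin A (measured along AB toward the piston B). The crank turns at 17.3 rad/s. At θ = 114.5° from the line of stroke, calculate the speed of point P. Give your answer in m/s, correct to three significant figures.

ω = 17.3 rad/s.  Crank-pin speed |V_A| = rω = 2.0051 m/s, perpendicular to OA.
Rod angle: sinφ = −(r/L) sinθ ⇒ φ = -11.942°; ω_rod = −rω cosθ/√(L²−r²sin²θ) = +1.6674 rad/s.
V_P = V_A + ω_rod × AP, with AP = 0.1835 m along the rod.
Components: V_Px = −rω sinθ − a·ω_rod·sinφ = -1.7612 m/s;  V_Py = rω cosθ + a·ω_rod·cosφ = -0.53214 m/s.
|V_P| = √(V_Px² + V_Py²) = 1.8399 m/s.

1.84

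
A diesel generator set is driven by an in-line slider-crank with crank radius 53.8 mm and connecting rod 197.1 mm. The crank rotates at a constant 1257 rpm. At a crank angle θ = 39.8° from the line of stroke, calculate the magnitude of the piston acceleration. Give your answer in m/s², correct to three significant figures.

ω = 2π·1257/60 = 131.6 rad/s
x(θ) = r cosθ + √(L² − r² sin²θ); with ω constant, a = ω²·d²x/dθ².
d²x/dθ² = −r cosθ − r²(cos2θ)/√u − r⁴ sin²2θ/(4u^{3/2}),  u = L² − r² sin²θ = 0.0376624 m².
Substituting r = 0.0538 m, L = 0.1971 m, θ = 39.8°: d²x/dθ² = -0.044303 m.
a = ω²·d²x/dθ² = (131.6)²·(-0.044303) = -767.65 m/s²;  |a| = 767.65 m/s².

768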